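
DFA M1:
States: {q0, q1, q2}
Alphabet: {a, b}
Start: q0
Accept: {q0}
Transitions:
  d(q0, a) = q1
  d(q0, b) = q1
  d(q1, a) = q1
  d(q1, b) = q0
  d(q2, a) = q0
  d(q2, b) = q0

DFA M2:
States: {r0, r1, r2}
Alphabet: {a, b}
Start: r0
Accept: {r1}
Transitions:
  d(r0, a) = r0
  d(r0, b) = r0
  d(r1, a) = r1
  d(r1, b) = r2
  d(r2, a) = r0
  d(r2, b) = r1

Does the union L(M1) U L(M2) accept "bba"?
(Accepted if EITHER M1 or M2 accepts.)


M1: final=q1 accepted=False
M2: final=r0 accepted=False

No, union rejects (neither accepts)


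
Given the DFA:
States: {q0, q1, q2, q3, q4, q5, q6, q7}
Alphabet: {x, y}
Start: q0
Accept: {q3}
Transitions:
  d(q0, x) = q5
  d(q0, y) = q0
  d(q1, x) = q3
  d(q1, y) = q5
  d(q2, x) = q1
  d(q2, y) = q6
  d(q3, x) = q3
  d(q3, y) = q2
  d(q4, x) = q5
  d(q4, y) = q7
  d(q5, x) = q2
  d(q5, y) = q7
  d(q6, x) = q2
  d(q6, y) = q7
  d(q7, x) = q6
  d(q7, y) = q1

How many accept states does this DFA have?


Accept states listed: {q3}
Counting: q3(1)

1


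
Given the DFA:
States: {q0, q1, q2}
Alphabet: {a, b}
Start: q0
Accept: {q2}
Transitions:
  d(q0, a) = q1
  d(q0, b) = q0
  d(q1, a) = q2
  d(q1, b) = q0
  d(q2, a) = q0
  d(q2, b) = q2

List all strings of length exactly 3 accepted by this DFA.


All strings of length 3: 8 total
Accepted: 2

"aab", "baa"


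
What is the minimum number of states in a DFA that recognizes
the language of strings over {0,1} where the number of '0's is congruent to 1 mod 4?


States track (count of '0') mod 4.
Need 4 states: one per remainder 0..3; accept = remainder 1.

4


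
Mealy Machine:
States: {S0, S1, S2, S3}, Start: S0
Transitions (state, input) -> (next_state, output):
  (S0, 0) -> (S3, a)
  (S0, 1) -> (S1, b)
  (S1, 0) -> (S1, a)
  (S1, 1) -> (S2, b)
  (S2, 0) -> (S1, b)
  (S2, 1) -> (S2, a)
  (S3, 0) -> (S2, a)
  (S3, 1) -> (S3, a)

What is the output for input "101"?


Step-by-step:
  (S0, 1) -> (S1, b)
  (S1, 0) -> (S1, a)
  (S1, 1) -> (S2, b)

"bab"


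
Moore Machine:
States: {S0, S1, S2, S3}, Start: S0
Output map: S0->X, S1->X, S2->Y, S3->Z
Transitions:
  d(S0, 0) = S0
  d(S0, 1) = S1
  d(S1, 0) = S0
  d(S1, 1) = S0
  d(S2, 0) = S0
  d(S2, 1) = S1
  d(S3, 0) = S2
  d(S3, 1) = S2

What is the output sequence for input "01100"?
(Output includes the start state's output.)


Start: S0 (output X)
  --0--> S0 (output X)
  --1--> S1 (output X)
  --1--> S0 (output X)
  --0--> S0 (output X)
  --0--> S0 (output X)

"XXXXXX"


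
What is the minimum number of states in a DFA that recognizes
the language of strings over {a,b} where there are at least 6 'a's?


States: count = 0, 1, ..., 5, and a final '>= 6' state.
Total: 6 + 1 = 7. Accept = '>= 6' state.

7


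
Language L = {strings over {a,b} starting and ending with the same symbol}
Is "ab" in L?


first = 'a', last = 'b'

No, "ab" is not in L


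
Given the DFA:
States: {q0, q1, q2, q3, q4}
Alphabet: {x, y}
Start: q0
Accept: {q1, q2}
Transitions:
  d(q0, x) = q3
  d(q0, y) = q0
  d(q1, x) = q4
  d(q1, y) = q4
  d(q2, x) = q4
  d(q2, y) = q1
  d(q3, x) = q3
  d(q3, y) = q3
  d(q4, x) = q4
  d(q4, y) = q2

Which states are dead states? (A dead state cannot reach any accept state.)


Forward reachability from each state:
  q0 -> reaches {q0, q3}, no accept state (dead)
  q1 -> reaches accept state q1 (live)
  q2 -> reaches accept state q1 (live)
  q3 -> reaches {q3}, no accept state (dead)
  q4 -> reaches accept state q1 (live)

{q0, q3}


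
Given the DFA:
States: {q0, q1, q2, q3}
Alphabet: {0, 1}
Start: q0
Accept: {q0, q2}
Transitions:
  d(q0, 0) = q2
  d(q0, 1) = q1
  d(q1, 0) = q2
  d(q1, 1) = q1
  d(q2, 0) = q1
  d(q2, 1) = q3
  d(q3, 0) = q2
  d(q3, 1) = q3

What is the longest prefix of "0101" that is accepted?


Run the DFA, marking each prefix where the state is accepting:
  "" -> q0 [accept]
  "0" -> q2 [accept]
  "01" -> q3 [reject]
  "010" -> q2 [accept]
  "0101" -> q3 [reject]

"010"


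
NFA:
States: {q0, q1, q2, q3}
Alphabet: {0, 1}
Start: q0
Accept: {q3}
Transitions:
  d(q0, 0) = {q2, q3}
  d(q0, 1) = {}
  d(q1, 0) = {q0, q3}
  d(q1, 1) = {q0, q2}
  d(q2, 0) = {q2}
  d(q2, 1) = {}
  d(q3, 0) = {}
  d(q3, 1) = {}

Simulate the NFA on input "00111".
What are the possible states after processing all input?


Start: {q0}
  --0--> {q2, q3}
  --0--> {q2}
  --1--> {}
  --1--> {}
  --1--> {}

{} (empty set, no valid transitions)


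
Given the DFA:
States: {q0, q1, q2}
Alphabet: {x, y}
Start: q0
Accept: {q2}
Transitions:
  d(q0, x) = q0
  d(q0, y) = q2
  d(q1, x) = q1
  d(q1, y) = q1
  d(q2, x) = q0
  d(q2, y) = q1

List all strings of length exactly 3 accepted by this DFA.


All strings of length 3: 8 total
Accepted: 2

"xxy", "yxy"


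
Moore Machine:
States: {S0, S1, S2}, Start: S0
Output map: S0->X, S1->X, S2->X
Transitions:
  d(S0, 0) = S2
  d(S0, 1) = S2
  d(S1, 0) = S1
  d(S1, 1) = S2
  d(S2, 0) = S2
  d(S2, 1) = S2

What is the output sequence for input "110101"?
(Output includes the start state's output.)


Start: S0 (output X)
  --1--> S2 (output X)
  --1--> S2 (output X)
  --0--> S2 (output X)
  --1--> S2 (output X)
  --0--> S2 (output X)
  --1--> S2 (output X)

"XXXXXXX"


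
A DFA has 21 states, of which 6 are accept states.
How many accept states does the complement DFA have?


Complement swaps accept and non-accept states.
21 - 6 = 15

15


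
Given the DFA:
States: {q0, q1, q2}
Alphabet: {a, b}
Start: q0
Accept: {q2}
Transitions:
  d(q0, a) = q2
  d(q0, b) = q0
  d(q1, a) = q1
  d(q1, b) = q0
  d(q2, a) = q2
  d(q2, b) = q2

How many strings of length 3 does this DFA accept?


Enumerating all length-3 strings:
  "aaa" -> q2 [accept]
  "aab" -> q2 [accept]
  "aba" -> q2 [accept]
  "abb" -> q2 [accept]
  "baa" -> q2 [accept]
  "bab" -> q2 [accept]
  "bba" -> q2 [accept]
  "bbb" -> q0 [reject]

7 out of 8


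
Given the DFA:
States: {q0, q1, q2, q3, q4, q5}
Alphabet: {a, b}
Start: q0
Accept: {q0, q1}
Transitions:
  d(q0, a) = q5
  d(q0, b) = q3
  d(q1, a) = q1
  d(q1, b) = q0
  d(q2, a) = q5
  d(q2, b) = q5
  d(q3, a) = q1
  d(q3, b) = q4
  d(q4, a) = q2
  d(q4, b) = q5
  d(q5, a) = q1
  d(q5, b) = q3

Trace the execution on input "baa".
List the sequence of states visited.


Input: baa
d(q0, b) = q3
d(q3, a) = q1
d(q1, a) = q1


q0 -> q3 -> q1 -> q1


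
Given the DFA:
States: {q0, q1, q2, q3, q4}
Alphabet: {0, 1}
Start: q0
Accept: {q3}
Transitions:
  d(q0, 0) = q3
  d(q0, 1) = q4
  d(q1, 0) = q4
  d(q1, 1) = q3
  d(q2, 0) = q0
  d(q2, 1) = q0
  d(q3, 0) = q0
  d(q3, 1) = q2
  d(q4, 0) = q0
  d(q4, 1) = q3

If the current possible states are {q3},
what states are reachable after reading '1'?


Apply transition on '1' from each current state:
  d(q3, 1) = q2

{q2}


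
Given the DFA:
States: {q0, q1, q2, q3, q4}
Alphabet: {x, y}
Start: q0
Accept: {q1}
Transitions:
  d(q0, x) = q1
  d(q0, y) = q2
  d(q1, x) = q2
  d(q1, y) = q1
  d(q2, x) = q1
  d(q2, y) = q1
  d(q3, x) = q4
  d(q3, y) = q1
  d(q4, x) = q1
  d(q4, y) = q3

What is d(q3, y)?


Looking up transition d(q3, y)

q1


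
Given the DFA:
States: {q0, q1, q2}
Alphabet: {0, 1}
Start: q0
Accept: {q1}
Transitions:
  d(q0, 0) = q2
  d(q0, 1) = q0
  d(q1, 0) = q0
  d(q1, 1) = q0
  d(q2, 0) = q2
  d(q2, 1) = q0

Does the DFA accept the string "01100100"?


Trace: q0 -> q2 -> q0 -> q0 -> q2 -> q2 -> q0 -> q2 -> q2
Final state: q2
Accept states: {q1}

No, rejected (final state q2 is not an accept state)


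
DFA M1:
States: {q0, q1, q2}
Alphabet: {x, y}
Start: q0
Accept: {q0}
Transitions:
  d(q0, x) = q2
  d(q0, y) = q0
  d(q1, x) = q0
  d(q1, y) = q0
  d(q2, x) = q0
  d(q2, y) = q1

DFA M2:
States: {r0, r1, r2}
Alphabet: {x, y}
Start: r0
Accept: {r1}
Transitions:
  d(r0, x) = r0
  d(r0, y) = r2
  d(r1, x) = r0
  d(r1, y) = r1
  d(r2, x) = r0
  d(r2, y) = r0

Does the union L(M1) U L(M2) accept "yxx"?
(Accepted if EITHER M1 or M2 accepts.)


M1: final=q0 accepted=True
M2: final=r0 accepted=False

Yes, union accepts


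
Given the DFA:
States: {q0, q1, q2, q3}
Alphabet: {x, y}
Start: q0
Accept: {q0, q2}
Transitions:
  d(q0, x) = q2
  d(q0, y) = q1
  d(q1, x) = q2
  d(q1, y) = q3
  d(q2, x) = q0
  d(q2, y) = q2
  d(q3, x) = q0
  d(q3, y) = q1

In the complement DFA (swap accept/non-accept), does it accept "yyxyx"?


Trace: q0 -> q1 -> q3 -> q0 -> q1 -> q2
Final: q2
Original accept: {q0, q2}
Complement: q2 is in original accept

No, complement rejects (original accepts)


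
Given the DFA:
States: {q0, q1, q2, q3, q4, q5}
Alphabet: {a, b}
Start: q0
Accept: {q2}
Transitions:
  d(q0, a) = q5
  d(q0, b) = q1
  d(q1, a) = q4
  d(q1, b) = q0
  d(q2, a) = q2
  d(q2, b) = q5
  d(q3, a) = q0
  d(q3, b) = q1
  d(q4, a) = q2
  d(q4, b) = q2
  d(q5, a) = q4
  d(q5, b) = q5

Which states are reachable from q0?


BFS from q0:
  layer 0: {q0}
  layer 1: {q1, q5}
  layer 2: {q4}
  layer 3: {q2}

{q0, q1, q2, q4, q5}


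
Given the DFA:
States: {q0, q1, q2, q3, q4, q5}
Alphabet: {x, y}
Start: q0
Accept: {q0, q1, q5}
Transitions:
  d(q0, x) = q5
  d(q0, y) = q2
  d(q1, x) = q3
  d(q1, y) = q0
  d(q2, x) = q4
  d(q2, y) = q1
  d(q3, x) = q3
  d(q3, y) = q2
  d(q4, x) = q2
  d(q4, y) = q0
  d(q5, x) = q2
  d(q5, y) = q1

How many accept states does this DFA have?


Accept states listed: {q0, q1, q5}
Counting: q0(1) q1(2) q5(3)

3


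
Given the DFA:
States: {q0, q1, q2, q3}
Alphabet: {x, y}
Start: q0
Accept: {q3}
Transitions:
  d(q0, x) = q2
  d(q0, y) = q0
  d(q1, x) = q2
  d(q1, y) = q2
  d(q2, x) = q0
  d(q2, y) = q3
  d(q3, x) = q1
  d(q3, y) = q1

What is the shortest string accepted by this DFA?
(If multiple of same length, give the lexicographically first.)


BFS by string length (lex-first path to each state shown):
  len 0: q0<-""
  len 1: q0<-"y", q2<-"x"
  len 2: q0<-"xx", q2<-"yx", q3<-"xy"
Found accept state at length 2.

"xy"


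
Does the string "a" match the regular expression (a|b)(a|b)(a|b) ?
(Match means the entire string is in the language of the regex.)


|string| = 1; first = 'a'; last = 'a'

No, "a" does not match (a|b)(a|b)(a|b)


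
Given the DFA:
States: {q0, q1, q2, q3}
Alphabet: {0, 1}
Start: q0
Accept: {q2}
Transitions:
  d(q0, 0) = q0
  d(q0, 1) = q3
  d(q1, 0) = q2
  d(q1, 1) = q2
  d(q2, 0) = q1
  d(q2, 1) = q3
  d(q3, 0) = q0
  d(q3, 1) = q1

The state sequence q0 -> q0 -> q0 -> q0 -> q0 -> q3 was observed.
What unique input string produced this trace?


Trace back each transition to find the symbol:
  q0 --[0]--> q0
  q0 --[0]--> q0
  q0 --[0]--> q0
  q0 --[0]--> q0
  q0 --[1]--> q3

"00001"


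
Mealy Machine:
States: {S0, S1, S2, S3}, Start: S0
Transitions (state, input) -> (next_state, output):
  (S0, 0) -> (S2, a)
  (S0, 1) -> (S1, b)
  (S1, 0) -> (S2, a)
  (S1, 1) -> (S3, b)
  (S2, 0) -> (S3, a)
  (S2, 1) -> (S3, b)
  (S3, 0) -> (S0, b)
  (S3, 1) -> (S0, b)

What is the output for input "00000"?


Step-by-step:
  (S0, 0) -> (S2, a)
  (S2, 0) -> (S3, a)
  (S3, 0) -> (S0, b)
  (S0, 0) -> (S2, a)
  (S2, 0) -> (S3, a)

"aabaa"


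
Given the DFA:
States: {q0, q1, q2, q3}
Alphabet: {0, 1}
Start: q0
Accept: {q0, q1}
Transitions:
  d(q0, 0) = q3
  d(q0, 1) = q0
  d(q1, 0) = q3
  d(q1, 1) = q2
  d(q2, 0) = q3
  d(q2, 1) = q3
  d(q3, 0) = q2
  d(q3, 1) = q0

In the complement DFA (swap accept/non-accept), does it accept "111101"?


Trace: q0 -> q0 -> q0 -> q0 -> q0 -> q3 -> q0
Final: q0
Original accept: {q0, q1}
Complement: q0 is in original accept

No, complement rejects (original accepts)


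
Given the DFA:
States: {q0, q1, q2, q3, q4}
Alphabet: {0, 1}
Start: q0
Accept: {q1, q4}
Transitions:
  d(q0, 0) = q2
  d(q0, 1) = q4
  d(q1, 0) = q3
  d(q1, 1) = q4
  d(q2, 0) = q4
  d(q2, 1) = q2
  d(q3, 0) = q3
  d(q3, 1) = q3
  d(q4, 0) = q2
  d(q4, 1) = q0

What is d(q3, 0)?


Looking up transition d(q3, 0)

q3


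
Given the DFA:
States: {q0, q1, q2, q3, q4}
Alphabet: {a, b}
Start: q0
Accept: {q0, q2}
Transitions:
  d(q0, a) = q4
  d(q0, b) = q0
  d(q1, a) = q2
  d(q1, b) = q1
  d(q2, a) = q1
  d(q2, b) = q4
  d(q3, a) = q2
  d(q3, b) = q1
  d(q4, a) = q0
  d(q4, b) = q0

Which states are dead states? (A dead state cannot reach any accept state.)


Forward reachability from each state:
  q0 -> reaches accept state q0 (live)
  q1 -> reaches accept state q0 (live)
  q2 -> reaches accept state q0 (live)
  q3 -> reaches accept state q0 (live)
  q4 -> reaches accept state q0 (live)

None (all states can reach an accept state)


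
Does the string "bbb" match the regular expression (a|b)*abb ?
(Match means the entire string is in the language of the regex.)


|string| = 3; first = 'b'; last = 'b'

No, "bbb" does not match (a|b)*abb


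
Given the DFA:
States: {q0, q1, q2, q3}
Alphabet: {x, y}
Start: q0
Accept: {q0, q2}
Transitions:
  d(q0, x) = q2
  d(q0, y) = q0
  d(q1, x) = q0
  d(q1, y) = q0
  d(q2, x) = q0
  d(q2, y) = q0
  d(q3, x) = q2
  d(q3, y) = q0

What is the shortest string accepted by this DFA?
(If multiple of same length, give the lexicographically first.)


BFS by string length (lex-first path to each state shown):
  len 0: q0<-""
Found accept state at length 0.

"" (empty string)


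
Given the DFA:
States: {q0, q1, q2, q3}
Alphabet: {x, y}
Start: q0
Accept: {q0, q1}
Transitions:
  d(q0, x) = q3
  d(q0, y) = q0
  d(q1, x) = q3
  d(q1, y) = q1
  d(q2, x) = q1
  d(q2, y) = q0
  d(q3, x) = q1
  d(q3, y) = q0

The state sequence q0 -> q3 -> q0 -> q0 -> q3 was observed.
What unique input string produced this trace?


Trace back each transition to find the symbol:
  q0 --[x]--> q3
  q3 --[y]--> q0
  q0 --[y]--> q0
  q0 --[x]--> q3

"xyyx"


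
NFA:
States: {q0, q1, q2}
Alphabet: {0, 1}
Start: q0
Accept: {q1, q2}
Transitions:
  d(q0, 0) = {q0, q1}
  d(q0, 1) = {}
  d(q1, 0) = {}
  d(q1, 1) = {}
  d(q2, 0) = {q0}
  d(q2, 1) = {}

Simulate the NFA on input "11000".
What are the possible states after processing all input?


Start: {q0}
  --1--> {}
  --1--> {}
  --0--> {}
  --0--> {}
  --0--> {}

{} (empty set, no valid transitions)


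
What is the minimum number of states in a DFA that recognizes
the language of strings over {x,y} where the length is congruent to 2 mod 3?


States track (length) mod 3.
Need 3 states: one per remainder 0..2; accept = remainder 2.

3


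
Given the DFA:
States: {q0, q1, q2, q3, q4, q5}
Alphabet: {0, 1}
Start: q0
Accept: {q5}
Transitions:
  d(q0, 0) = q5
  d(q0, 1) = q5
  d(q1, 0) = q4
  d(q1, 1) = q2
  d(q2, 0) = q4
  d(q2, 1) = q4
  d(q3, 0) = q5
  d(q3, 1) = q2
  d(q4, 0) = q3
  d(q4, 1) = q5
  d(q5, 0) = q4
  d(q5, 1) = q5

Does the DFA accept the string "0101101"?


Trace: q0 -> q5 -> q5 -> q4 -> q5 -> q5 -> q4 -> q5
Final state: q5
Accept states: {q5}

Yes, accepted (final state q5 is an accept state)


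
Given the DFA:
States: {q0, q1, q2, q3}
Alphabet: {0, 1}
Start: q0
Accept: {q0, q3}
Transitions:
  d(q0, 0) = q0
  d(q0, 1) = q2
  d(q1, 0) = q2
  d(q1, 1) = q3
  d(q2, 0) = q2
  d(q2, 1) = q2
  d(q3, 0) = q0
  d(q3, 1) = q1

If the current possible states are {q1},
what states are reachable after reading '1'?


Apply transition on '1' from each current state:
  d(q1, 1) = q3

{q3}


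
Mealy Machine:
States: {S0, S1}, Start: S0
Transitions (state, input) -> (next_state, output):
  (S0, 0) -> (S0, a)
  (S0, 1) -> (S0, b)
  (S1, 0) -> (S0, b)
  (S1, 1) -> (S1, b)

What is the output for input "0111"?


Step-by-step:
  (S0, 0) -> (S0, a)
  (S0, 1) -> (S0, b)
  (S0, 1) -> (S0, b)
  (S0, 1) -> (S0, b)

"abbb"


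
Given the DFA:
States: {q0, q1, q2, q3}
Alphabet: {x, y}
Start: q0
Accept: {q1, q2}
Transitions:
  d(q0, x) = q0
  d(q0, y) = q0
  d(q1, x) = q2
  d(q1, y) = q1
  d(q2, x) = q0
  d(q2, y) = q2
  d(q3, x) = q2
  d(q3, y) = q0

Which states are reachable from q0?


BFS from q0:
  layer 0: {q0}

{q0}


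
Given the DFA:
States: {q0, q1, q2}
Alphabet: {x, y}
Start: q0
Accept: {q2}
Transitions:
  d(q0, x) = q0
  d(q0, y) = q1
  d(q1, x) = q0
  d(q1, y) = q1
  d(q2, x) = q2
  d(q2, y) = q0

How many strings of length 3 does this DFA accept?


Enumerating all length-3 strings:
  "xxx" -> q0 [reject]
  "xxy" -> q1 [reject]
  "xyx" -> q0 [reject]
  "xyy" -> q1 [reject]
  "yxx" -> q0 [reject]
  "yxy" -> q1 [reject]
  "yyx" -> q0 [reject]
  "yyy" -> q1 [reject]

0 out of 8


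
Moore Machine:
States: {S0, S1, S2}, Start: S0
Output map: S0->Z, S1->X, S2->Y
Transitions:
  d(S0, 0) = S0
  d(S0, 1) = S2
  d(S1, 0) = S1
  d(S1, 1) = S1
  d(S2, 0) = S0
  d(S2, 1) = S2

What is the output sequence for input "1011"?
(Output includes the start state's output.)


Start: S0 (output Z)
  --1--> S2 (output Y)
  --0--> S0 (output Z)
  --1--> S2 (output Y)
  --1--> S2 (output Y)

"ZYZYY"


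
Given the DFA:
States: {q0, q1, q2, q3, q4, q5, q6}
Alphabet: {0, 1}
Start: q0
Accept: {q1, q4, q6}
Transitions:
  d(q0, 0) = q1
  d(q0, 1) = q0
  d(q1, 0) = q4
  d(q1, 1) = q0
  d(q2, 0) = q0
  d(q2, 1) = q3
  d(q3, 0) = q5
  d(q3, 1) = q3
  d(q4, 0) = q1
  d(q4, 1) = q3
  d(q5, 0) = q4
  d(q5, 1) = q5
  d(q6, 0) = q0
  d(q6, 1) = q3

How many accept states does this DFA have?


Accept states listed: {q1, q4, q6}
Counting: q1(1) q4(2) q6(3)

3


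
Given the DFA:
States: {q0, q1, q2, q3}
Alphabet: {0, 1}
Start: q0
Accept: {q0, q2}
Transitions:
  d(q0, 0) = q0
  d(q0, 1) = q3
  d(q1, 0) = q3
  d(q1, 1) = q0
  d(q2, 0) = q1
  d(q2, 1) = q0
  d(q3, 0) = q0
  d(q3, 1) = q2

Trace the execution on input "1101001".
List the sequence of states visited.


Input: 1101001
d(q0, 1) = q3
d(q3, 1) = q2
d(q2, 0) = q1
d(q1, 1) = q0
d(q0, 0) = q0
d(q0, 0) = q0
d(q0, 1) = q3


q0 -> q3 -> q2 -> q1 -> q0 -> q0 -> q0 -> q3


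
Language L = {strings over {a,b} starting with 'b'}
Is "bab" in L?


first symbol = 'b'

Yes, "bab" is in L


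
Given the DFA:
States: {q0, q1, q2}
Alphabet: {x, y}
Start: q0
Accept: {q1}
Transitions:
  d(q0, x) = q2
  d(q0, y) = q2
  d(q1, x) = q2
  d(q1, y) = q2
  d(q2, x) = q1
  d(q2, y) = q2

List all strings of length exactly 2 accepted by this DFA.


All strings of length 2: 4 total
Accepted: 2

"xx", "yx"


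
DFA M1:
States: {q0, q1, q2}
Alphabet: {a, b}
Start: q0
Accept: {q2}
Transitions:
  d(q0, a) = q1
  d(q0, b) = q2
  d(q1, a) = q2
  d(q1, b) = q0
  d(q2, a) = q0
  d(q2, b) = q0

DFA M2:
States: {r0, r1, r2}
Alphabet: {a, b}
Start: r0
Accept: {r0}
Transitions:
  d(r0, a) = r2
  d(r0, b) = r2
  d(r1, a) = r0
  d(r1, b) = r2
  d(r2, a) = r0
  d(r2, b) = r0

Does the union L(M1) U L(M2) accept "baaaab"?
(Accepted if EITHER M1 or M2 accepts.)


M1: final=q2 accepted=True
M2: final=r0 accepted=True

Yes, union accepts


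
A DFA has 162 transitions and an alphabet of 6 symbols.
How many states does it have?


Each state has exactly one transition per symbol.
states = transitions / |alphabet| = 162 / 6 = 27

27


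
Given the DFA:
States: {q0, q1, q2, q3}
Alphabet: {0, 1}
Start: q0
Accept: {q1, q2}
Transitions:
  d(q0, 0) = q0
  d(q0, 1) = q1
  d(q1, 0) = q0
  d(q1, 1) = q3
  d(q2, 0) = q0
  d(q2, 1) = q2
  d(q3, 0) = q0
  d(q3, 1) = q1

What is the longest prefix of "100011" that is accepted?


Run the DFA, marking each prefix where the state is accepting:
  "" -> q0 [reject]
  "1" -> q1 [accept]
  "10" -> q0 [reject]
  "100" -> q0 [reject]
  "1000" -> q0 [reject]
  "10001" -> q1 [accept]
  "100011" -> q3 [reject]

"10001"


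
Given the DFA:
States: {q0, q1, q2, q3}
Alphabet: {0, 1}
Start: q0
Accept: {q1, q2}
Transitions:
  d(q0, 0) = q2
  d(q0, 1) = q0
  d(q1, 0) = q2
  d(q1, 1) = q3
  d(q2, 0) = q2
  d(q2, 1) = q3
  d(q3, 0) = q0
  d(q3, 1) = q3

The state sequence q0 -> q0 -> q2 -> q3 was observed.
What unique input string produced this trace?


Trace back each transition to find the symbol:
  q0 --[1]--> q0
  q0 --[0]--> q2
  q2 --[1]--> q3

"101"


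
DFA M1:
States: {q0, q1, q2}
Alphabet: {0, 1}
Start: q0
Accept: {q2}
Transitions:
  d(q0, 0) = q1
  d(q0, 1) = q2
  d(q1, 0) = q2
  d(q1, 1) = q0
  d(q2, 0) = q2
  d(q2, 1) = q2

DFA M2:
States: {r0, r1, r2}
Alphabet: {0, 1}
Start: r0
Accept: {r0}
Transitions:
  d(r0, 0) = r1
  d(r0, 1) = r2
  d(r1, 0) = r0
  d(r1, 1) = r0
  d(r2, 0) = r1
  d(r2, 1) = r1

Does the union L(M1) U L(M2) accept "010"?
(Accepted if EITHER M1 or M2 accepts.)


M1: final=q1 accepted=False
M2: final=r1 accepted=False

No, union rejects (neither accepts)


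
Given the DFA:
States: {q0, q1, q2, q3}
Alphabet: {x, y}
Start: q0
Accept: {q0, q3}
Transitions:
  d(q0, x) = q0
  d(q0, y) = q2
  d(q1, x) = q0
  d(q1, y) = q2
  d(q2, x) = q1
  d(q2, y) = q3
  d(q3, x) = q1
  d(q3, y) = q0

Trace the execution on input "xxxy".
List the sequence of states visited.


Input: xxxy
d(q0, x) = q0
d(q0, x) = q0
d(q0, x) = q0
d(q0, y) = q2


q0 -> q0 -> q0 -> q0 -> q2


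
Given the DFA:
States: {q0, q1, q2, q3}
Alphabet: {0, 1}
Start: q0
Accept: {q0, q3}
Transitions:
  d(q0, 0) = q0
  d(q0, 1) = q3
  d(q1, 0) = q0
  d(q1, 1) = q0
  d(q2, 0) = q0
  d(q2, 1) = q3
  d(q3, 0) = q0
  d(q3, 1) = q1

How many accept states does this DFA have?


Accept states listed: {q0, q3}
Counting: q0(1) q3(2)

2


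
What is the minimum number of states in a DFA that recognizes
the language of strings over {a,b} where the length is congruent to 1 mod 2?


States track (length) mod 2.
Need 2 states: one per remainder 0..1; accept = remainder 1.

2


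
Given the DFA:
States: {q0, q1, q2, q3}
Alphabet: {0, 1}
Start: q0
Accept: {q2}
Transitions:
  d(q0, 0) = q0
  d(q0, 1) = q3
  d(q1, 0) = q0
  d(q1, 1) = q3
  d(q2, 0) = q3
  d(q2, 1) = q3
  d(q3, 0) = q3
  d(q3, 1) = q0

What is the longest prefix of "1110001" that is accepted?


Run the DFA, marking each prefix where the state is accepting:
  "" -> q0 [reject]
  "1" -> q3 [reject]
  "11" -> q0 [reject]
  "111" -> q3 [reject]
  "1110" -> q3 [reject]
  "11100" -> q3 [reject]
  "111000" -> q3 [reject]
  "1110001" -> q0 [reject]

No prefix is accepted


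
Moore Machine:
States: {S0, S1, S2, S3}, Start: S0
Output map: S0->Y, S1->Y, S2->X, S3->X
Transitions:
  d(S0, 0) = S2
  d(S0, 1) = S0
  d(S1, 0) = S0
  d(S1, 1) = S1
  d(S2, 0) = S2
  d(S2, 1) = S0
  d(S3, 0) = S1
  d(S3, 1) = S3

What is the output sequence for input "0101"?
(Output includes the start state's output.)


Start: S0 (output Y)
  --0--> S2 (output X)
  --1--> S0 (output Y)
  --0--> S2 (output X)
  --1--> S0 (output Y)

"YXYXY"


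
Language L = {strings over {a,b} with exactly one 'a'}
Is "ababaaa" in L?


count('a') = 5

No, "ababaaa" is not in L


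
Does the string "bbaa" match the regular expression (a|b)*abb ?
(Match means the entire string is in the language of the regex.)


|string| = 4; first = 'b'; last = 'a'

No, "bbaa" does not match (a|b)*abb


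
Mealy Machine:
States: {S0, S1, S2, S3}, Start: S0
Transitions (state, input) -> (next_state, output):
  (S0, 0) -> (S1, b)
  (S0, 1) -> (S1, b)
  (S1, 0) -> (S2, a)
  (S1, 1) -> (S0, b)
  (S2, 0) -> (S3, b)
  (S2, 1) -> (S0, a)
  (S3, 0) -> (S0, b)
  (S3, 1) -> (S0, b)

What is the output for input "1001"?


Step-by-step:
  (S0, 1) -> (S1, b)
  (S1, 0) -> (S2, a)
  (S2, 0) -> (S3, b)
  (S3, 1) -> (S0, b)

"babb"


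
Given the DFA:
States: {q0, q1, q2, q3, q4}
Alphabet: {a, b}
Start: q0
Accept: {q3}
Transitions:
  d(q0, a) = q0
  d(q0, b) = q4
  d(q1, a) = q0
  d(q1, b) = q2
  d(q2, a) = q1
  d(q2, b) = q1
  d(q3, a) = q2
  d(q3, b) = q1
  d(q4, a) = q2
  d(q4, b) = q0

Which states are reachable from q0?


BFS from q0:
  layer 0: {q0}
  layer 1: {q4}
  layer 2: {q2}
  layer 3: {q1}

{q0, q1, q2, q4}


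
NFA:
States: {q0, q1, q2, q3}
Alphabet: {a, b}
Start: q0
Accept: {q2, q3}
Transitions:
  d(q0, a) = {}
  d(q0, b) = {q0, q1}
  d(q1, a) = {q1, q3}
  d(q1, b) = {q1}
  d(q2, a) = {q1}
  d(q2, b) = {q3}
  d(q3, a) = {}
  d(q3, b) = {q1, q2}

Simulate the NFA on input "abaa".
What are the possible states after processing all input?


Start: {q0}
  --a--> {}
  --b--> {}
  --a--> {}
  --a--> {}

{} (empty set, no valid transitions)


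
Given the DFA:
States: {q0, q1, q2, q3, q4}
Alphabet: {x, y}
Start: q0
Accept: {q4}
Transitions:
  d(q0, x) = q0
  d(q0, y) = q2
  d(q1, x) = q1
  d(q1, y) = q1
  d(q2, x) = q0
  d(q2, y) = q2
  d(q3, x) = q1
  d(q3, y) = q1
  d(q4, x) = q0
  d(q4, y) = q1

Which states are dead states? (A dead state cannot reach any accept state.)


Forward reachability from each state:
  q0 -> reaches {q0, q2}, no accept state (dead)
  q1 -> reaches {q1}, no accept state (dead)
  q2 -> reaches {q0, q2}, no accept state (dead)
  q3 -> reaches {q1, q3}, no accept state (dead)
  q4 -> reaches accept state q4 (live)

{q0, q1, q2, q3}


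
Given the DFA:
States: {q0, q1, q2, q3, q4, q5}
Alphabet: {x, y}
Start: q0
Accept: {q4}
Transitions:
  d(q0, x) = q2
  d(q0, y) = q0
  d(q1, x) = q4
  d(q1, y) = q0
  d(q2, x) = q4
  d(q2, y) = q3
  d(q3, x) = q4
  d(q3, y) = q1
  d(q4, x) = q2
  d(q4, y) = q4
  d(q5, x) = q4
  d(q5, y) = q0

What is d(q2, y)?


Looking up transition d(q2, y)

q3


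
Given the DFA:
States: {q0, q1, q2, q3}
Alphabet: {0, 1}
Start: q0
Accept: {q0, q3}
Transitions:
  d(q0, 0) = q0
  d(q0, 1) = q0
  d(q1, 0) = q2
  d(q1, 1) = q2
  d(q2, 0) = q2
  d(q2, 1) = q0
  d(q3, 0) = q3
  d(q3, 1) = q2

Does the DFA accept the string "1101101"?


Trace: q0 -> q0 -> q0 -> q0 -> q0 -> q0 -> q0 -> q0
Final state: q0
Accept states: {q0, q3}

Yes, accepted (final state q0 is an accept state)


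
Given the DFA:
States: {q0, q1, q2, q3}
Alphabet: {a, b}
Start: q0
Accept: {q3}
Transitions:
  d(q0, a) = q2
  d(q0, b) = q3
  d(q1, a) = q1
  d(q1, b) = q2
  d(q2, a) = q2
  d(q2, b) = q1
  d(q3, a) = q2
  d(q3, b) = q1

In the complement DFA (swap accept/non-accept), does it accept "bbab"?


Trace: q0 -> q3 -> q1 -> q1 -> q2
Final: q2
Original accept: {q3}
Complement: q2 is not in original accept

Yes, complement accepts (original rejects)


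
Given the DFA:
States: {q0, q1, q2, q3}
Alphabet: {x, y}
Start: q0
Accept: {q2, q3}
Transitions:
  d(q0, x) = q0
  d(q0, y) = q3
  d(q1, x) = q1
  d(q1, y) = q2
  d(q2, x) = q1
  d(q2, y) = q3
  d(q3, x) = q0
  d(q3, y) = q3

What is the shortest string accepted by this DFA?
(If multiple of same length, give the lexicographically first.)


BFS by string length (lex-first path to each state shown):
  len 0: q0<-""
  len 1: q0<-"x", q3<-"y"
Found accept state at length 1.

"y"


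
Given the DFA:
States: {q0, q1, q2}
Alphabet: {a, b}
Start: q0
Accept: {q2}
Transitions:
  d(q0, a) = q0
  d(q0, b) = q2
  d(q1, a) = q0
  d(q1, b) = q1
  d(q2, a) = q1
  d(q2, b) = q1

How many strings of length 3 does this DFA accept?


Enumerating all length-3 strings:
  "aaa" -> q0 [reject]
  "aab" -> q2 [accept]
  "aba" -> q1 [reject]
  "abb" -> q1 [reject]
  "baa" -> q0 [reject]
  "bab" -> q1 [reject]
  "bba" -> q0 [reject]
  "bbb" -> q1 [reject]

1 out of 8


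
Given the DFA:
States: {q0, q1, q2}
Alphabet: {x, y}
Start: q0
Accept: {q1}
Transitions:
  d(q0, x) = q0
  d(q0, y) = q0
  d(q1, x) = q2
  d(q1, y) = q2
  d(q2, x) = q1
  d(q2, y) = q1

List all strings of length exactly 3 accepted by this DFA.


All strings of length 3: 8 total
Accepted: 0

None


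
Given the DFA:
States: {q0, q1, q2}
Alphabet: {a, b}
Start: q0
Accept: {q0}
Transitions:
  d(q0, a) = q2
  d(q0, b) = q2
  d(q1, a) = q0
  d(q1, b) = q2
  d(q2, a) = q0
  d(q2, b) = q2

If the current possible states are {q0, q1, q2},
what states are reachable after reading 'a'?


Apply transition on 'a' from each current state:
  d(q0, a) = q2
  d(q1, a) = q0
  d(q2, a) = q0

{q0, q2}


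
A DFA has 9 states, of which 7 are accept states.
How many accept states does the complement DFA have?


Complement swaps accept and non-accept states.
9 - 7 = 2

2


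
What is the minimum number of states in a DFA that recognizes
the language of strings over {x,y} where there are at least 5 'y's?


States: count = 0, 1, ..., 4, and a final '>= 5' state.
Total: 5 + 1 = 6. Accept = '>= 5' state.

6


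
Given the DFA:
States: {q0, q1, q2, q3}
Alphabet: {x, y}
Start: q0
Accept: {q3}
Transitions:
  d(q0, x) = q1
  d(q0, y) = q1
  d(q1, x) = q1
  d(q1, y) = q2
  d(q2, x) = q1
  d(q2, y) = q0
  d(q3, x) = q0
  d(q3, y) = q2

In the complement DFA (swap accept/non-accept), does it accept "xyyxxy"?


Trace: q0 -> q1 -> q2 -> q0 -> q1 -> q1 -> q2
Final: q2
Original accept: {q3}
Complement: q2 is not in original accept

Yes, complement accepts (original rejects)


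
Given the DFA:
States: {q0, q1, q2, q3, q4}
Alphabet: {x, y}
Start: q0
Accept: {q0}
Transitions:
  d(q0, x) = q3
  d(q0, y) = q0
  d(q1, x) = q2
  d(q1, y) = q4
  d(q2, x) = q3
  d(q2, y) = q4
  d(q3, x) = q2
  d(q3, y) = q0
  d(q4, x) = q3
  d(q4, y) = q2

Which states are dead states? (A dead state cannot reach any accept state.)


Forward reachability from each state:
  q0 -> reaches accept state q0 (live)
  q1 -> reaches accept state q0 (live)
  q2 -> reaches accept state q0 (live)
  q3 -> reaches accept state q0 (live)
  q4 -> reaches accept state q0 (live)

None (all states can reach an accept state)


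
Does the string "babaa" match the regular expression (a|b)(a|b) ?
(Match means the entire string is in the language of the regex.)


|string| = 5; first = 'b'; last = 'a'

No, "babaa" does not match (a|b)(a|b)


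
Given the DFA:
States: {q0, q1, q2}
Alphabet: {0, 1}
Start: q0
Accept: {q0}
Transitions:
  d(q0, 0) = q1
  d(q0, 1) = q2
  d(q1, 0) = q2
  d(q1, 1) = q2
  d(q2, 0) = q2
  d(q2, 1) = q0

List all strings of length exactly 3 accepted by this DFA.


All strings of length 3: 8 total
Accepted: 3

"001", "011", "101"


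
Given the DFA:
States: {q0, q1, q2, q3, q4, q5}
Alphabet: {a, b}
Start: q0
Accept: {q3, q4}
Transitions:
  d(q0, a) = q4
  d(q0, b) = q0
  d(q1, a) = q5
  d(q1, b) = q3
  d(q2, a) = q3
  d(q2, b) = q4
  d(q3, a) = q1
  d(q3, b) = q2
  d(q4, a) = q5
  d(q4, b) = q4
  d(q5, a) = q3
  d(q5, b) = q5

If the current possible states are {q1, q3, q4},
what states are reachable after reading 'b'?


Apply transition on 'b' from each current state:
  d(q1, b) = q3
  d(q3, b) = q2
  d(q4, b) = q4

{q2, q3, q4}


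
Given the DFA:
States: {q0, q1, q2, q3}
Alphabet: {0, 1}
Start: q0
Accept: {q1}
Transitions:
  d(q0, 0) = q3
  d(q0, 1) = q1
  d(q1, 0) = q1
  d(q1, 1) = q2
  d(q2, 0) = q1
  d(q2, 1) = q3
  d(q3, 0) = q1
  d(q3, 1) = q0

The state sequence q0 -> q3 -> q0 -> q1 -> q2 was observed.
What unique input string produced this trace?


Trace back each transition to find the symbol:
  q0 --[0]--> q3
  q3 --[1]--> q0
  q0 --[1]--> q1
  q1 --[1]--> q2

"0111"


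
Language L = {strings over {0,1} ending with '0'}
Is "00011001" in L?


last symbol = '1'

No, "00011001" is not in L


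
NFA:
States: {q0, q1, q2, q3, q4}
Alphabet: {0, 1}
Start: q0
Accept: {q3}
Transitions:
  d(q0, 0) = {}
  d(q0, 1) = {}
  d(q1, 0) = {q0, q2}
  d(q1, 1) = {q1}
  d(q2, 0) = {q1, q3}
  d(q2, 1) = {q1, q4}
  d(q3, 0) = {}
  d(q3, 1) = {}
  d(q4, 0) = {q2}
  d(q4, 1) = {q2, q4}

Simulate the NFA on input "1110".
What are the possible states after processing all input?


Start: {q0}
  --1--> {}
  --1--> {}
  --1--> {}
  --0--> {}

{} (empty set, no valid transitions)


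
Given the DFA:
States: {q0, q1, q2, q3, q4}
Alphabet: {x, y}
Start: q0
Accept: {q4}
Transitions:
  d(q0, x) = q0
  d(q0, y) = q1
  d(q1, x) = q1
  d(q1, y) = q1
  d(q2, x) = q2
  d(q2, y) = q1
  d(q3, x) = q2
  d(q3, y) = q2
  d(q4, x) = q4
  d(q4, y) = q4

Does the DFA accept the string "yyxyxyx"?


Trace: q0 -> q1 -> q1 -> q1 -> q1 -> q1 -> q1 -> q1
Final state: q1
Accept states: {q4}

No, rejected (final state q1 is not an accept state)


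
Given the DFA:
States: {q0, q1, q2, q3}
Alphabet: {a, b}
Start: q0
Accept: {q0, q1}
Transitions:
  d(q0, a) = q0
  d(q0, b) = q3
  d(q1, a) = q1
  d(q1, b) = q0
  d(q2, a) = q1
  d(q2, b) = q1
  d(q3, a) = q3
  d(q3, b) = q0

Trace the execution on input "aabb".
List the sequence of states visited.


Input: aabb
d(q0, a) = q0
d(q0, a) = q0
d(q0, b) = q3
d(q3, b) = q0


q0 -> q0 -> q0 -> q3 -> q0


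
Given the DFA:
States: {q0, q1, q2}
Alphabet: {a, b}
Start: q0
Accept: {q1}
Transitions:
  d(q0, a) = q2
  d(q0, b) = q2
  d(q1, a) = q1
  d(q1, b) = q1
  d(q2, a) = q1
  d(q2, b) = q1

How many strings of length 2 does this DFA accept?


Enumerating all length-2 strings:
  "aa" -> q1 [accept]
  "ab" -> q1 [accept]
  "ba" -> q1 [accept]
  "bb" -> q1 [accept]

4 out of 4


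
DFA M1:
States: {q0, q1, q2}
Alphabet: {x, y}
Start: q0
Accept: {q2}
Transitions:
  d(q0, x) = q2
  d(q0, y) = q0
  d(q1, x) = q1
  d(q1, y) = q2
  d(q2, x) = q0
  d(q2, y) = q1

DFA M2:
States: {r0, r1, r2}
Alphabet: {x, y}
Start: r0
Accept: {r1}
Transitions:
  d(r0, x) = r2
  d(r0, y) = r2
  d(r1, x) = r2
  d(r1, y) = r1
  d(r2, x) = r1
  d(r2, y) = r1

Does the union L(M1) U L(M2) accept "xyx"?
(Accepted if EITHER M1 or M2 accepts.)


M1: final=q1 accepted=False
M2: final=r2 accepted=False

No, union rejects (neither accepts)


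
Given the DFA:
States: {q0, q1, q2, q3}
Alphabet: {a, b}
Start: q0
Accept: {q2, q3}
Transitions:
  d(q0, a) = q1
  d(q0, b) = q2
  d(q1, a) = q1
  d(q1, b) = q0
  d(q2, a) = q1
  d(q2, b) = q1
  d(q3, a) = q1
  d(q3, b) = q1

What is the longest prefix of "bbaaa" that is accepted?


Run the DFA, marking each prefix where the state is accepting:
  "" -> q0 [reject]
  "b" -> q2 [accept]
  "bb" -> q1 [reject]
  "bba" -> q1 [reject]
  "bbaa" -> q1 [reject]
  "bbaaa" -> q1 [reject]

"b"


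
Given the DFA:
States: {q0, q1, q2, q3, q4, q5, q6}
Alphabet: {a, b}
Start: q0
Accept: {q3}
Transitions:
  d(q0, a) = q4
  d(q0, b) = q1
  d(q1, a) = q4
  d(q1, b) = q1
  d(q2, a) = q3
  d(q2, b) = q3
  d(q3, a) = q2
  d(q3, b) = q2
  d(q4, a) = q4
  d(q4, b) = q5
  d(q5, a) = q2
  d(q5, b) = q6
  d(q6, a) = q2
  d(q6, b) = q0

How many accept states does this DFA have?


Accept states listed: {q3}
Counting: q3(1)

1


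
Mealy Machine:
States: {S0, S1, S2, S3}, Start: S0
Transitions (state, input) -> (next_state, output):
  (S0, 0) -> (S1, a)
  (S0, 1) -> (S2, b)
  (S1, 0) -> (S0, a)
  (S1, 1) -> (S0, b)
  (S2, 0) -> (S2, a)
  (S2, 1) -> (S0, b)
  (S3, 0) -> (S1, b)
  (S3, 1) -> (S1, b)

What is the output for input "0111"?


Step-by-step:
  (S0, 0) -> (S1, a)
  (S1, 1) -> (S0, b)
  (S0, 1) -> (S2, b)
  (S2, 1) -> (S0, b)

"abbb"


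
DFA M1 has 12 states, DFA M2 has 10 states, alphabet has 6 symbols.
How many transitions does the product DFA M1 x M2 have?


Product DFA has 12 * 10 = 120 states.
Each has 6 transitions: 120 * 6 = 720

720


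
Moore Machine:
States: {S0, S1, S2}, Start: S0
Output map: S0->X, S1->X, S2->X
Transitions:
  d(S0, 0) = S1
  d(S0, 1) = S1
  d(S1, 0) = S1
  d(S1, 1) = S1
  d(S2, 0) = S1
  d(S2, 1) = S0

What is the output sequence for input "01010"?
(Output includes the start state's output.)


Start: S0 (output X)
  --0--> S1 (output X)
  --1--> S1 (output X)
  --0--> S1 (output X)
  --1--> S1 (output X)
  --0--> S1 (output X)

"XXXXXX"


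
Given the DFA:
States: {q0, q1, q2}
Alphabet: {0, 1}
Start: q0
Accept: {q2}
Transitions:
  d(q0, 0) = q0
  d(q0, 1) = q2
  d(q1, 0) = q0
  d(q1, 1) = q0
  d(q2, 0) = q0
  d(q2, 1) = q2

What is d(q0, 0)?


Looking up transition d(q0, 0)

q0


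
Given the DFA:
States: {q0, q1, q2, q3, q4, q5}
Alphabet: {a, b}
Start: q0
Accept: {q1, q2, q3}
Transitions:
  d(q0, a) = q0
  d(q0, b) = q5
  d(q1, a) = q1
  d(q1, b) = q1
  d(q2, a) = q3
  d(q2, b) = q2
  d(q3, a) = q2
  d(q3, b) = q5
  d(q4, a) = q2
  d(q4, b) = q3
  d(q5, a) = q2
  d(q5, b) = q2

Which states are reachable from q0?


BFS from q0:
  layer 0: {q0}
  layer 1: {q5}
  layer 2: {q2}
  layer 3: {q3}

{q0, q2, q3, q5}


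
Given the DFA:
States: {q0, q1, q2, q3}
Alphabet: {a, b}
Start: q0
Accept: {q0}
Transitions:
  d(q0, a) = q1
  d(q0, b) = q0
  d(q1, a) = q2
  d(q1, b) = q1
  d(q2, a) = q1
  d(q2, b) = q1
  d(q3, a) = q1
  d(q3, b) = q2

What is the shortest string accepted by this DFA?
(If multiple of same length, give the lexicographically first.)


BFS by string length (lex-first path to each state shown):
  len 0: q0<-""
Found accept state at length 0.

"" (empty string)


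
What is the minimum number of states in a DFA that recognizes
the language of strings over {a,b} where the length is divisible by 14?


States track (length) mod 14.
Need 14 states: one per remainder 0..13; accept = remainder 0.

14


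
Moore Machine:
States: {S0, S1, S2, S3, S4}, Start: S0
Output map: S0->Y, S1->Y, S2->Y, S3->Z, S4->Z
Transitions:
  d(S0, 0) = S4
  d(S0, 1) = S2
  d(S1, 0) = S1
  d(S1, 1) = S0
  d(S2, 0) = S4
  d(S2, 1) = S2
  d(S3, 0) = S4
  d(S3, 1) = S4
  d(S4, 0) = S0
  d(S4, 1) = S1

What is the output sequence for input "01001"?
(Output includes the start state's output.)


Start: S0 (output Y)
  --0--> S4 (output Z)
  --1--> S1 (output Y)
  --0--> S1 (output Y)
  --0--> S1 (output Y)
  --1--> S0 (output Y)

"YZYYYY"


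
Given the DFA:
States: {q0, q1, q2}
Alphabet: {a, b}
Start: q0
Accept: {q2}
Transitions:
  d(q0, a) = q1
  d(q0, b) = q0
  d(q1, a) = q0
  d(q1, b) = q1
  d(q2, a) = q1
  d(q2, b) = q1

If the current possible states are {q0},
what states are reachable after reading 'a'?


Apply transition on 'a' from each current state:
  d(q0, a) = q1

{q1}


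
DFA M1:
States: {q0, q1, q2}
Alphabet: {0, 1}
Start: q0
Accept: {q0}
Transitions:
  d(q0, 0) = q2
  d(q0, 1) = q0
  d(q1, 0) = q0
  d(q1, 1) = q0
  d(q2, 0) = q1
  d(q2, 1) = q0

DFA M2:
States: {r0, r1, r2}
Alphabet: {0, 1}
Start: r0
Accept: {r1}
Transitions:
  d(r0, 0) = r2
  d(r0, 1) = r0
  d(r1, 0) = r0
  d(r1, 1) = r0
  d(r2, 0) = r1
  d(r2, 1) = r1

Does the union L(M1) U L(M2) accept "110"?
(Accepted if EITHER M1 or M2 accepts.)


M1: final=q2 accepted=False
M2: final=r2 accepted=False

No, union rejects (neither accepts)


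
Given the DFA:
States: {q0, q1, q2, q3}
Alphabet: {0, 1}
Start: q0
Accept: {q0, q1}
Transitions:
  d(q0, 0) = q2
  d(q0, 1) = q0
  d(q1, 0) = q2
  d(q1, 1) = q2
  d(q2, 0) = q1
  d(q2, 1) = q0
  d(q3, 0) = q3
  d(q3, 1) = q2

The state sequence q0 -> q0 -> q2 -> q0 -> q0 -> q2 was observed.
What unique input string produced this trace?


Trace back each transition to find the symbol:
  q0 --[1]--> q0
  q0 --[0]--> q2
  q2 --[1]--> q0
  q0 --[1]--> q0
  q0 --[0]--> q2

"10110"


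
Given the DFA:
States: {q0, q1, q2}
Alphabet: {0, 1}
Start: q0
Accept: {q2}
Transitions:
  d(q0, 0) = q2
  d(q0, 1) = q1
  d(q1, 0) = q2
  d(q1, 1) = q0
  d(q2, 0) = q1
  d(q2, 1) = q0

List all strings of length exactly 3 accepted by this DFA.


All strings of length 3: 8 total
Accepted: 3

"000", "010", "110"


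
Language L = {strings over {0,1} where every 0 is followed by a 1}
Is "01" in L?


'00' present: False; ends with '0': False

Yes, "01" is in L


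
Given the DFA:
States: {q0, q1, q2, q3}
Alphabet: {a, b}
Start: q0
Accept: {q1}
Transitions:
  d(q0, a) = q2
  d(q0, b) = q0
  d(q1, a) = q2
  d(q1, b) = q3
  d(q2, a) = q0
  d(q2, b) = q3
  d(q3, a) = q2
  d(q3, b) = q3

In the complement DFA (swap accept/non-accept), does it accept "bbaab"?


Trace: q0 -> q0 -> q0 -> q2 -> q0 -> q0
Final: q0
Original accept: {q1}
Complement: q0 is not in original accept

Yes, complement accepts (original rejects)


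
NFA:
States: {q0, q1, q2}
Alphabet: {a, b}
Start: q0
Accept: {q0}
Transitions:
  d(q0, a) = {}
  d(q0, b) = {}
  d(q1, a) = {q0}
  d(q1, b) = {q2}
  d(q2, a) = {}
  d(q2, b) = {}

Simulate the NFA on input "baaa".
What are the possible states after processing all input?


Start: {q0}
  --b--> {}
  --a--> {}
  --a--> {}
  --a--> {}

{} (empty set, no valid transitions)


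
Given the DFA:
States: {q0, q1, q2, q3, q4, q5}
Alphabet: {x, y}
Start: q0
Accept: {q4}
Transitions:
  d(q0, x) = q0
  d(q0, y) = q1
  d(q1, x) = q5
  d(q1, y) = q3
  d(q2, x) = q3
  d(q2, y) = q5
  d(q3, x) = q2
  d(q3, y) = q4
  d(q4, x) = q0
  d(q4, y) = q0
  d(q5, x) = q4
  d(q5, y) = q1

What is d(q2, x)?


Looking up transition d(q2, x)

q3


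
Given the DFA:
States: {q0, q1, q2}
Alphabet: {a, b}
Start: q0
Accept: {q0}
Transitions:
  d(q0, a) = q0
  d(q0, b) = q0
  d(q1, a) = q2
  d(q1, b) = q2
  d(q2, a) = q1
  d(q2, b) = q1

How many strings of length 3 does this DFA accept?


Enumerating all length-3 strings:
  "aaa" -> q0 [accept]
  "aab" -> q0 [accept]
  "aba" -> q0 [accept]
  "abb" -> q0 [accept]
  "baa" -> q0 [accept]
  "bab" -> q0 [accept]
  "bba" -> q0 [accept]
  "bbb" -> q0 [accept]

8 out of 8
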